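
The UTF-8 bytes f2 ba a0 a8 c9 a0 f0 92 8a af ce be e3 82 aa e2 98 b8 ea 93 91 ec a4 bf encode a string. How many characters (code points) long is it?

Byte at offset 0: 0xF2 = 11110010 → 4-byte char (#1). Advance 4.
Byte at offset 4: 0xC9 = 11001001 → 2-byte char (#2). Advance 2.
Byte at offset 6: 0xF0 = 11110000 → 4-byte char (#3). Advance 4.
Byte at offset 10: 0xCE = 11001110 → 2-byte char (#4). Advance 2.
Byte at offset 12: 0xE3 = 11100011 → 3-byte char (#5). Advance 3.
Byte at offset 15: 0xE2 = 11100010 → 3-byte char (#6). Advance 3.
Byte at offset 18: 0xEA = 11101010 → 3-byte char (#7). Advance 3.
Byte at offset 21: 0xEC = 11101100 → 3-byte char (#8). Advance 3.
Reached end at offset 24 after 8 code points.

8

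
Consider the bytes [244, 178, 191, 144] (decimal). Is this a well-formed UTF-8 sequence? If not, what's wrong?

Leading byte 0xF4 = 11110100 → 4-byte form.
Payload = 0x132FD0, which exceeds U+10FFFF, the maximum Unicode code point. (Leading bytes F5–FF, or F4 followed by ≥ 0x90, are invalid.)

invalid (encodes a value above U+10FFFF)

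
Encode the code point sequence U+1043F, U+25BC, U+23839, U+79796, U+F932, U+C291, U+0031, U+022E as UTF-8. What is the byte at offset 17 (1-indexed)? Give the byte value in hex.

0xA4

1-indexed offset 17 is 0-indexed offset 16.
U+1043F → 4-byte form F0 90 90 BF at offsets 0–3.
U+25BC → 3-byte form E2 96 BC at offsets 4–6.
U+23839 → 4-byte form F0 A3 A0 B9 at offsets 7–10.
U+79796 → 4-byte form F1 B9 9E 96 at offsets 11–14.
U+F932 → 3-byte form EF A4 B2 at offsets 15–17.
Offset 16 falls in char 5's range; it's byte 2 of EF A4 B2 = 0xA4.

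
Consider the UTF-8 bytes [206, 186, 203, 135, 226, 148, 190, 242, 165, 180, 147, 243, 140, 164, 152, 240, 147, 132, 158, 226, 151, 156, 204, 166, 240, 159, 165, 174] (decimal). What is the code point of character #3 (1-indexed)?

U+253E

Offset 0: leading byte 0xCE = 11001110 → 2-byte char #1 = CE BA.
Offset 2: leading byte 0xCB = 11001011 → 2-byte char #2 = CB 87.
Offset 4: leading byte 0xE2 = 11100010 → 3-byte char #3 = E2 94 BE.
Leading byte 0xE2 = 11100010 matches 1110xxxx → 3-byte sequence.
Byte 1: 0xE2 = 11100010, payload 0010 (4 bits).
Byte 2: 0x94 = 10010100 (10xxxxxx ✓), payload 010100.
Byte 3: 0xBE = 10111110 (10xxxxxx ✓), payload 111110.
Concatenate: 0010010100111110 = 0x253E (16 bits → U+253E).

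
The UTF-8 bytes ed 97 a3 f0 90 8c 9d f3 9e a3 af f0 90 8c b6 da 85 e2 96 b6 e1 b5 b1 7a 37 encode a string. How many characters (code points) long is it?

9

Byte at offset 0: 0xED = 11101101 → 3-byte char (#1). Advance 3.
Byte at offset 3: 0xF0 = 11110000 → 4-byte char (#2). Advance 4.
Byte at offset 7: 0xF3 = 11110011 → 4-byte char (#3). Advance 4.
Byte at offset 11: 0xF0 = 11110000 → 4-byte char (#4). Advance 4.
Byte at offset 15: 0xDA = 11011010 → 2-byte char (#5). Advance 2.
Byte at offset 17: 0xE2 = 11100010 → 3-byte char (#6). Advance 3.
Byte at offset 20: 0xE1 = 11100001 → 3-byte char (#7). Advance 3.
Byte at offset 23: 0x7A = 01111010 → 1-byte char (#8). Advance 1.
Byte at offset 24: 0x37 = 00110111 → 1-byte char (#9). Advance 1.
Reached end at offset 25 after 9 code points.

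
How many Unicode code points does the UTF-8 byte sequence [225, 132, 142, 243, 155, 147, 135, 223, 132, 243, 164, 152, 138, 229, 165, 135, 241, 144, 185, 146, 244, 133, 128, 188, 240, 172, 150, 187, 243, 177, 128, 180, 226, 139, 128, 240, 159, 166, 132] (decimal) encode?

11

Byte at offset 0: 0xE1 = 11100001 → 3-byte char (#1). Advance 3.
Byte at offset 3: 0xF3 = 11110011 → 4-byte char (#2). Advance 4.
Byte at offset 7: 0xDF = 11011111 → 2-byte char (#3). Advance 2.
Byte at offset 9: 0xF3 = 11110011 → 4-byte char (#4). Advance 4.
Byte at offset 13: 0xE5 = 11100101 → 3-byte char (#5). Advance 3.
Byte at offset 16: 0xF1 = 11110001 → 4-byte char (#6). Advance 4.
Byte at offset 20: 0xF4 = 11110100 → 4-byte char (#7). Advance 4.
Byte at offset 24: 0xF0 = 11110000 → 4-byte char (#8). Advance 4.
Byte at offset 28: 0xF3 = 11110011 → 4-byte char (#9). Advance 4.
Byte at offset 32: 0xE2 = 11100010 → 3-byte char (#10). Advance 3.
Byte at offset 35: 0xF0 = 11110000 → 4-byte char (#11). Advance 4.
Reached end at offset 39 after 11 code points.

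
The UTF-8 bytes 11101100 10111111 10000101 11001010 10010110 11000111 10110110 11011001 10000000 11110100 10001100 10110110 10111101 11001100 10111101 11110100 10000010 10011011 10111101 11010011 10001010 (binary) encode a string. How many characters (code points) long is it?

Byte at offset 0: 0xEC = 11101100 → 3-byte char (#1). Advance 3.
Byte at offset 3: 0xCA = 11001010 → 2-byte char (#2). Advance 2.
Byte at offset 5: 0xC7 = 11000111 → 2-byte char (#3). Advance 2.
Byte at offset 7: 0xD9 = 11011001 → 2-byte char (#4). Advance 2.
Byte at offset 9: 0xF4 = 11110100 → 4-byte char (#5). Advance 4.
Byte at offset 13: 0xCC = 11001100 → 2-byte char (#6). Advance 2.
Byte at offset 15: 0xF4 = 11110100 → 4-byte char (#7). Advance 4.
Byte at offset 19: 0xD3 = 11010011 → 2-byte char (#8). Advance 2.
Reached end at offset 21 after 8 code points.

8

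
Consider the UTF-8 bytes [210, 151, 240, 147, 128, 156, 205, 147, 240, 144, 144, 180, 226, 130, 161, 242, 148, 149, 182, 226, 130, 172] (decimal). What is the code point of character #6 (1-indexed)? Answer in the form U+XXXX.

Offset 0: leading byte 0xD2 = 11010010 → 2-byte char #1 = D2 97.
Offset 2: leading byte 0xF0 = 11110000 → 4-byte char #2 = F0 93 80 9C.
Offset 6: leading byte 0xCD = 11001101 → 2-byte char #3 = CD 93.
Offset 8: leading byte 0xF0 = 11110000 → 4-byte char #4 = F0 90 90 B4.
Offset 12: leading byte 0xE2 = 11100010 → 3-byte char #5 = E2 82 A1.
Offset 15: leading byte 0xF2 = 11110010 → 4-byte char #6 = F2 94 95 B6.
Leading byte 0xF2 = 11110010 matches 11110xxx → 4-byte sequence.
Byte 1: 0xF2 = 11110010, payload 010 (3 bits).
Byte 2: 0x94 = 10010100 (10xxxxxx ✓), payload 010100.
Byte 3: 0x95 = 10010101 (10xxxxxx ✓), payload 010101.
Byte 4: 0xB6 = 10110110 (10xxxxxx ✓), payload 110110.
Concatenate: 010010100010101110110 = 0x94576 (21 bits → U+94576).

U+94576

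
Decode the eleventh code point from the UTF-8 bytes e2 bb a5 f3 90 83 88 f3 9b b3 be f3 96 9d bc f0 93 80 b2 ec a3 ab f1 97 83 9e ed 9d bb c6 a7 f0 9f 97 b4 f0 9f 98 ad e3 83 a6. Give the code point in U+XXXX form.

Offset 0: leading byte 0xE2 = 11100010 → 3-byte char #1 = E2 BB A5.
Offset 3: leading byte 0xF3 = 11110011 → 4-byte char #2 = F3 90 83 88.
Offset 7: leading byte 0xF3 = 11110011 → 4-byte char #3 = F3 9B B3 BE.
Offset 11: leading byte 0xF3 = 11110011 → 4-byte char #4 = F3 96 9D BC.
Offset 15: leading byte 0xF0 = 11110000 → 4-byte char #5 = F0 93 80 B2.
Offset 19: leading byte 0xEC = 11101100 → 3-byte char #6 = EC A3 AB.
Offset 22: leading byte 0xF1 = 11110001 → 4-byte char #7 = F1 97 83 9E.
Offset 26: leading byte 0xED = 11101101 → 3-byte char #8 = ED 9D BB.
Offset 29: leading byte 0xC6 = 11000110 → 2-byte char #9 = C6 A7.
Offset 31: leading byte 0xF0 = 11110000 → 4-byte char #10 = F0 9F 97 B4.
Offset 35: leading byte 0xF0 = 11110000 → 4-byte char #11 = F0 9F 98 AD.
Leading byte 0xF0 = 11110000 matches 11110xxx → 4-byte sequence.
Byte 1: 0xF0 = 11110000, payload 000 (3 bits).
Byte 2: 0x9F = 10011111 (10xxxxxx ✓), payload 011111.
Byte 3: 0x98 = 10011000 (10xxxxxx ✓), payload 011000.
Byte 4: 0xAD = 10101101 (10xxxxxx ✓), payload 101101.
Concatenate: 000011111011000101101 = 0x1F62D (21 bits → U+1F62D).

U+1F62D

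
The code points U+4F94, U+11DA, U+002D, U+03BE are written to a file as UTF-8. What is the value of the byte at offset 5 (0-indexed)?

0x9A

U+4F94 → 3-byte form E4 BE 94 at offsets 0–2.
U+11DA → 3-byte form E1 87 9A at offsets 3–5.
Offset 5 falls in char 2's range; it's byte 3 of E1 87 9A = 0x9A.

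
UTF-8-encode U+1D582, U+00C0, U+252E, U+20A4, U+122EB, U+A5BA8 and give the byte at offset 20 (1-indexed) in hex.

1-indexed offset 20 is 0-indexed offset 19.
U+1D582 → 4-byte form F0 9D 96 82 at offsets 0–3.
U+00C0 → 2-byte form C3 80 at offsets 4–5.
U+252E → 3-byte form E2 94 AE at offsets 6–8.
U+20A4 → 3-byte form E2 82 A4 at offsets 9–11.
U+122EB → 4-byte form F0 92 8B AB at offsets 12–15.
U+A5BA8 → 4-byte form F2 A5 AE A8 at offsets 16–19.
Offset 19 falls in char 6's range; it's byte 4 of F2 A5 AE A8 = 0xA8.

0xA8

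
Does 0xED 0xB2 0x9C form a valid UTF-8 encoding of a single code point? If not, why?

invalid (encodes a surrogate (U+D800–U+DFFF))

Structurally a 3-byte sequence; payload = 0xDC9C.
But 0xDC9C is in U+D800–U+DFFF, the surrogate range. Surrogates are not Unicode scalar values and are forbidden in UTF-8.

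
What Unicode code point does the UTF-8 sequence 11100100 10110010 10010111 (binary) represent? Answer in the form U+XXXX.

U+4C97

Leading byte 0xE4 = 11100100 matches 1110xxxx → 3-byte sequence.
Byte 1: 0xE4 = 11100100, payload 0100 (4 bits).
Byte 2: 0xB2 = 10110010 (10xxxxxx ✓), payload 110010.
Byte 3: 0x97 = 10010111 (10xxxxxx ✓), payload 010111.
Concatenate: 0100110010010111 = 0x4C97 (16 bits → U+4C97).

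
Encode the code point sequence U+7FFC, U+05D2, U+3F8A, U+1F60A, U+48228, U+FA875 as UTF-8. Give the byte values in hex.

U+7FFC: 3-byte form → E7 BF BC.
U+05D2: 2-byte form → D7 92.
U+3F8A: 3-byte form → E3 BE 8A.
U+1F60A: 4-byte form → F0 9F 98 8A.
U+48228: 4-byte form → F1 88 88 A8.
U+FA875: 4-byte form → F3 BA A1 B5.
Concatenated (20 bytes): E7 BF BC D7 92 E3 BE 8A F0 9F 98 8A F1 88 88 A8 F3 BA A1 B5.

E7 BF BC D7 92 E3 BE 8A F0 9F 98 8A F1 88 88 A8 F3 BA A1 B5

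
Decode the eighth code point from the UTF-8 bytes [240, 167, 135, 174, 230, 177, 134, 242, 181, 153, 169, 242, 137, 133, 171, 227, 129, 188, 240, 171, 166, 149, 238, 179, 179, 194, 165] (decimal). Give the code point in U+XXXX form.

U+00A5

Offset 0: leading byte 0xF0 = 11110000 → 4-byte char #1 = F0 A7 87 AE.
Offset 4: leading byte 0xE6 = 11100110 → 3-byte char #2 = E6 B1 86.
Offset 7: leading byte 0xF2 = 11110010 → 4-byte char #3 = F2 B5 99 A9.
Offset 11: leading byte 0xF2 = 11110010 → 4-byte char #4 = F2 89 85 AB.
Offset 15: leading byte 0xE3 = 11100011 → 3-byte char #5 = E3 81 BC.
Offset 18: leading byte 0xF0 = 11110000 → 4-byte char #6 = F0 AB A6 95.
Offset 22: leading byte 0xEE = 11101110 → 3-byte char #7 = EE B3 B3.
Offset 25: leading byte 0xC2 = 11000010 → 2-byte char #8 = C2 A5.
Leading byte 0xC2 = 11000010 matches 110xxxxx → 2-byte sequence.
Byte 1: 0xC2 = 11000010, payload 00010 (5 bits).
Byte 2: 0xA5 = 10100101 (10xxxxxx ✓), payload 100101.
Concatenate: 00010100101 = 0xA5 (11 bits → U+00A5).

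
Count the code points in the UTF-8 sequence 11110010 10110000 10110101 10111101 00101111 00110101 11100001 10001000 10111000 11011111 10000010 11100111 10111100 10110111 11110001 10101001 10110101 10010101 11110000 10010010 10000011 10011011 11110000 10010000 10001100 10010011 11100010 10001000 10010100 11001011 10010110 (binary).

Byte at offset 0: 0xF2 = 11110010 → 4-byte char (#1). Advance 4.
Byte at offset 4: 0x2F = 00101111 → 1-byte char (#2). Advance 1.
Byte at offset 5: 0x35 = 00110101 → 1-byte char (#3). Advance 1.
Byte at offset 6: 0xE1 = 11100001 → 3-byte char (#4). Advance 3.
Byte at offset 9: 0xDF = 11011111 → 2-byte char (#5). Advance 2.
Byte at offset 11: 0xE7 = 11100111 → 3-byte char (#6). Advance 3.
Byte at offset 14: 0xF1 = 11110001 → 4-byte char (#7). Advance 4.
Byte at offset 18: 0xF0 = 11110000 → 4-byte char (#8). Advance 4.
Byte at offset 22: 0xF0 = 11110000 → 4-byte char (#9). Advance 4.
Byte at offset 26: 0xE2 = 11100010 → 3-byte char (#10). Advance 3.
Byte at offset 29: 0xCB = 11001011 → 2-byte char (#11). Advance 2.
Reached end at offset 31 after 11 code points.

11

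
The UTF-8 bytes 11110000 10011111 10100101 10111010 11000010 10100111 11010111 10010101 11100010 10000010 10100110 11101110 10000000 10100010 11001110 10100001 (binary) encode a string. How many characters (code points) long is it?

6

Byte at offset 0: 0xF0 = 11110000 → 4-byte char (#1). Advance 4.
Byte at offset 4: 0xC2 = 11000010 → 2-byte char (#2). Advance 2.
Byte at offset 6: 0xD7 = 11010111 → 2-byte char (#3). Advance 2.
Byte at offset 8: 0xE2 = 11100010 → 3-byte char (#4). Advance 3.
Byte at offset 11: 0xEE = 11101110 → 3-byte char (#5). Advance 3.
Byte at offset 14: 0xCE = 11001110 → 2-byte char (#6). Advance 2.
Reached end at offset 16 after 6 code points.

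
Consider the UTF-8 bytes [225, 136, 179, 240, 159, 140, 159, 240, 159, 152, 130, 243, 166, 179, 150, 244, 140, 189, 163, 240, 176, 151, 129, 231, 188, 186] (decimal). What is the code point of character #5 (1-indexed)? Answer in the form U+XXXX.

U+10CF63

Offset 0: leading byte 0xE1 = 11100001 → 3-byte char #1 = E1 88 B3.
Offset 3: leading byte 0xF0 = 11110000 → 4-byte char #2 = F0 9F 8C 9F.
Offset 7: leading byte 0xF0 = 11110000 → 4-byte char #3 = F0 9F 98 82.
Offset 11: leading byte 0xF3 = 11110011 → 4-byte char #4 = F3 A6 B3 96.
Offset 15: leading byte 0xF4 = 11110100 → 4-byte char #5 = F4 8C BD A3.
Leading byte 0xF4 = 11110100 matches 11110xxx → 4-byte sequence.
Byte 1: 0xF4 = 11110100, payload 100 (3 bits).
Byte 2: 0x8C = 10001100 (10xxxxxx ✓), payload 001100.
Byte 3: 0xBD = 10111101 (10xxxxxx ✓), payload 111101.
Byte 4: 0xA3 = 10100011 (10xxxxxx ✓), payload 100011.
Concatenate: 100001100111101100011 = 0x10CF63 (21 bits → U+10CF63).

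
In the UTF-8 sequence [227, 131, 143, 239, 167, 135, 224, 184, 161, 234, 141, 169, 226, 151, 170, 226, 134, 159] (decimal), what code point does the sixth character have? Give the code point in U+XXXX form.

U+219F

Offset 0: leading byte 0xE3 = 11100011 → 3-byte char #1 = E3 83 8F.
Offset 3: leading byte 0xEF = 11101111 → 3-byte char #2 = EF A7 87.
Offset 6: leading byte 0xE0 = 11100000 → 3-byte char #3 = E0 B8 A1.
Offset 9: leading byte 0xEA = 11101010 → 3-byte char #4 = EA 8D A9.
Offset 12: leading byte 0xE2 = 11100010 → 3-byte char #5 = E2 97 AA.
Offset 15: leading byte 0xE2 = 11100010 → 3-byte char #6 = E2 86 9F.
Leading byte 0xE2 = 11100010 matches 1110xxxx → 3-byte sequence.
Byte 1: 0xE2 = 11100010, payload 0010 (4 bits).
Byte 2: 0x86 = 10000110 (10xxxxxx ✓), payload 000110.
Byte 3: 0x9F = 10011111 (10xxxxxx ✓), payload 011111.
Concatenate: 0010000110011111 = 0x219F (16 bits → U+219F).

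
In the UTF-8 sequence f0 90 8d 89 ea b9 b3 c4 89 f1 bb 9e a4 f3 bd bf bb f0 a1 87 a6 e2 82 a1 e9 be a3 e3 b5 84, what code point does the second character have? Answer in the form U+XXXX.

Offset 0: leading byte 0xF0 = 11110000 → 4-byte char #1 = F0 90 8D 89.
Offset 4: leading byte 0xEA = 11101010 → 3-byte char #2 = EA B9 B3.
Leading byte 0xEA = 11101010 matches 1110xxxx → 3-byte sequence.
Byte 1: 0xEA = 11101010, payload 1010 (4 bits).
Byte 2: 0xB9 = 10111001 (10xxxxxx ✓), payload 111001.
Byte 3: 0xB3 = 10110011 (10xxxxxx ✓), payload 110011.
Concatenate: 1010111001110011 = 0xAE73 (16 bits → U+AE73).

U+AE73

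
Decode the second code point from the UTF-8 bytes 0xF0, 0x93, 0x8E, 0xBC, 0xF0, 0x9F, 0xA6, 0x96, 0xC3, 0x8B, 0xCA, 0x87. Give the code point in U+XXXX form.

U+1F996

Offset 0: leading byte 0xF0 = 11110000 → 4-byte char #1 = F0 93 8E BC.
Offset 4: leading byte 0xF0 = 11110000 → 4-byte char #2 = F0 9F A6 96.
Leading byte 0xF0 = 11110000 matches 11110xxx → 4-byte sequence.
Byte 1: 0xF0 = 11110000, payload 000 (3 bits).
Byte 2: 0x9F = 10011111 (10xxxxxx ✓), payload 011111.
Byte 3: 0xA6 = 10100110 (10xxxxxx ✓), payload 100110.
Byte 4: 0x96 = 10010110 (10xxxxxx ✓), payload 010110.
Concatenate: 000011111100110010110 = 0x1F996 (21 bits → U+1F996).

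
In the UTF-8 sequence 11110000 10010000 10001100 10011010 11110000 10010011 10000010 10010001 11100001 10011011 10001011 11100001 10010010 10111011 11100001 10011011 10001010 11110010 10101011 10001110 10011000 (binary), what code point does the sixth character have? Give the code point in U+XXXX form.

U+AB398

Offset 0: leading byte 0xF0 = 11110000 → 4-byte char #1 = F0 90 8C 9A.
Offset 4: leading byte 0xF0 = 11110000 → 4-byte char #2 = F0 93 82 91.
Offset 8: leading byte 0xE1 = 11100001 → 3-byte char #3 = E1 9B 8B.
Offset 11: leading byte 0xE1 = 11100001 → 3-byte char #4 = E1 92 BB.
Offset 14: leading byte 0xE1 = 11100001 → 3-byte char #5 = E1 9B 8A.
Offset 17: leading byte 0xF2 = 11110010 → 4-byte char #6 = F2 AB 8E 98.
Leading byte 0xF2 = 11110010 matches 11110xxx → 4-byte sequence.
Byte 1: 0xF2 = 11110010, payload 010 (3 bits).
Byte 2: 0xAB = 10101011 (10xxxxxx ✓), payload 101011.
Byte 3: 0x8E = 10001110 (10xxxxxx ✓), payload 001110.
Byte 4: 0x98 = 10011000 (10xxxxxx ✓), payload 011000.
Concatenate: 010101011001110011000 = 0xAB398 (21 bits → U+AB398).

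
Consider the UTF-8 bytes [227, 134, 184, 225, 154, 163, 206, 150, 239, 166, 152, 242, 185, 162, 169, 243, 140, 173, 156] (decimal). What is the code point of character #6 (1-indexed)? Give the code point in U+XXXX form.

Offset 0: leading byte 0xE3 = 11100011 → 3-byte char #1 = E3 86 B8.
Offset 3: leading byte 0xE1 = 11100001 → 3-byte char #2 = E1 9A A3.
Offset 6: leading byte 0xCE = 11001110 → 2-byte char #3 = CE 96.
Offset 8: leading byte 0xEF = 11101111 → 3-byte char #4 = EF A6 98.
Offset 11: leading byte 0xF2 = 11110010 → 4-byte char #5 = F2 B9 A2 A9.
Offset 15: leading byte 0xF3 = 11110011 → 4-byte char #6 = F3 8C AD 9C.
Leading byte 0xF3 = 11110011 matches 11110xxx → 4-byte sequence.
Byte 1: 0xF3 = 11110011, payload 011 (3 bits).
Byte 2: 0x8C = 10001100 (10xxxxxx ✓), payload 001100.
Byte 3: 0xAD = 10101101 (10xxxxxx ✓), payload 101101.
Byte 4: 0x9C = 10011100 (10xxxxxx ✓), payload 011100.
Concatenate: 011001100101101011100 = 0xCCB5C (21 bits → U+CCB5C).

U+CCB5C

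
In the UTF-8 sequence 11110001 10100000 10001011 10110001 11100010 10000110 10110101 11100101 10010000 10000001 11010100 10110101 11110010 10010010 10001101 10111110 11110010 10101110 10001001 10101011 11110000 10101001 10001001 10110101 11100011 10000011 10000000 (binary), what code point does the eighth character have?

U+30C0

Offset 0: leading byte 0xF1 = 11110001 → 4-byte char #1 = F1 A0 8B B1.
Offset 4: leading byte 0xE2 = 11100010 → 3-byte char #2 = E2 86 B5.
Offset 7: leading byte 0xE5 = 11100101 → 3-byte char #3 = E5 90 81.
Offset 10: leading byte 0xD4 = 11010100 → 2-byte char #4 = D4 B5.
Offset 12: leading byte 0xF2 = 11110010 → 4-byte char #5 = F2 92 8D BE.
Offset 16: leading byte 0xF2 = 11110010 → 4-byte char #6 = F2 AE 89 AB.
Offset 20: leading byte 0xF0 = 11110000 → 4-byte char #7 = F0 A9 89 B5.
Offset 24: leading byte 0xE3 = 11100011 → 3-byte char #8 = E3 83 80.
Leading byte 0xE3 = 11100011 matches 1110xxxx → 3-byte sequence.
Byte 1: 0xE3 = 11100011, payload 0011 (4 bits).
Byte 2: 0x83 = 10000011 (10xxxxxx ✓), payload 000011.
Byte 3: 0x80 = 10000000 (10xxxxxx ✓), payload 000000.
Concatenate: 0011000011000000 = 0x30C0 (16 bits → U+30C0).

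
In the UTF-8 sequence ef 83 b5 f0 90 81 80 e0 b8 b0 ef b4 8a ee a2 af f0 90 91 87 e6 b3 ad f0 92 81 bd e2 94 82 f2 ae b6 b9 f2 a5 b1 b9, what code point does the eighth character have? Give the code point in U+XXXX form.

Offset 0: leading byte 0xEF = 11101111 → 3-byte char #1 = EF 83 B5.
Offset 3: leading byte 0xF0 = 11110000 → 4-byte char #2 = F0 90 81 80.
Offset 7: leading byte 0xE0 = 11100000 → 3-byte char #3 = E0 B8 B0.
Offset 10: leading byte 0xEF = 11101111 → 3-byte char #4 = EF B4 8A.
Offset 13: leading byte 0xEE = 11101110 → 3-byte char #5 = EE A2 AF.
Offset 16: leading byte 0xF0 = 11110000 → 4-byte char #6 = F0 90 91 87.
Offset 20: leading byte 0xE6 = 11100110 → 3-byte char #7 = E6 B3 AD.
Offset 23: leading byte 0xF0 = 11110000 → 4-byte char #8 = F0 92 81 BD.
Leading byte 0xF0 = 11110000 matches 11110xxx → 4-byte sequence.
Byte 1: 0xF0 = 11110000, payload 000 (3 bits).
Byte 2: 0x92 = 10010010 (10xxxxxx ✓), payload 010010.
Byte 3: 0x81 = 10000001 (10xxxxxx ✓), payload 000001.
Byte 4: 0xBD = 10111101 (10xxxxxx ✓), payload 111101.
Concatenate: 000010010000001111101 = 0x1207D (21 bits → U+1207D).

U+1207D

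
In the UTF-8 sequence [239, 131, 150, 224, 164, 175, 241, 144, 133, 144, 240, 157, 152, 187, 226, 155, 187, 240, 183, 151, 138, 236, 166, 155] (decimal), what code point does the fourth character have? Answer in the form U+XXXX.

Offset 0: leading byte 0xEF = 11101111 → 3-byte char #1 = EF 83 96.
Offset 3: leading byte 0xE0 = 11100000 → 3-byte char #2 = E0 A4 AF.
Offset 6: leading byte 0xF1 = 11110001 → 4-byte char #3 = F1 90 85 90.
Offset 10: leading byte 0xF0 = 11110000 → 4-byte char #4 = F0 9D 98 BB.
Leading byte 0xF0 = 11110000 matches 11110xxx → 4-byte sequence.
Byte 1: 0xF0 = 11110000, payload 000 (3 bits).
Byte 2: 0x9D = 10011101 (10xxxxxx ✓), payload 011101.
Byte 3: 0x98 = 10011000 (10xxxxxx ✓), payload 011000.
Byte 4: 0xBB = 10111011 (10xxxxxx ✓), payload 111011.
Concatenate: 000011101011000111011 = 0x1D63B (21 bits → U+1D63B).

U+1D63B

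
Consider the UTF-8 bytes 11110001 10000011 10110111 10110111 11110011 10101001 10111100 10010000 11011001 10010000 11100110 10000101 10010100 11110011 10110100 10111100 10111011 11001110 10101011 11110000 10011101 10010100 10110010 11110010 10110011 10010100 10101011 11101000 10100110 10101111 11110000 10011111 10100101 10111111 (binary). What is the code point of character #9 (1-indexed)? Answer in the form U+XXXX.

U+89AF

Offset 0: leading byte 0xF1 = 11110001 → 4-byte char #1 = F1 83 B7 B7.
Offset 4: leading byte 0xF3 = 11110011 → 4-byte char #2 = F3 A9 BC 90.
Offset 8: leading byte 0xD9 = 11011001 → 2-byte char #3 = D9 90.
Offset 10: leading byte 0xE6 = 11100110 → 3-byte char #4 = E6 85 94.
Offset 13: leading byte 0xF3 = 11110011 → 4-byte char #5 = F3 B4 BC BB.
Offset 17: leading byte 0xCE = 11001110 → 2-byte char #6 = CE AB.
Offset 19: leading byte 0xF0 = 11110000 → 4-byte char #7 = F0 9D 94 B2.
Offset 23: leading byte 0xF2 = 11110010 → 4-byte char #8 = F2 B3 94 AB.
Offset 27: leading byte 0xE8 = 11101000 → 3-byte char #9 = E8 A6 AF.
Leading byte 0xE8 = 11101000 matches 1110xxxx → 3-byte sequence.
Byte 1: 0xE8 = 11101000, payload 1000 (4 bits).
Byte 2: 0xA6 = 10100110 (10xxxxxx ✓), payload 100110.
Byte 3: 0xAF = 10101111 (10xxxxxx ✓), payload 101111.
Concatenate: 1000100110101111 = 0x89AF (16 bits → U+89AF).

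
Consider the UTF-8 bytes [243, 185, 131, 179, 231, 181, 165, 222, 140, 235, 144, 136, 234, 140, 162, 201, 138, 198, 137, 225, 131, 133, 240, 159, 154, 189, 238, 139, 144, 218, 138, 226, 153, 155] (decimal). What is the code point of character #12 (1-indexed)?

U+265B

Offset 0: leading byte 0xF3 = 11110011 → 4-byte char #1 = F3 B9 83 B3.
Offset 4: leading byte 0xE7 = 11100111 → 3-byte char #2 = E7 B5 A5.
Offset 7: leading byte 0xDE = 11011110 → 2-byte char #3 = DE 8C.
Offset 9: leading byte 0xEB = 11101011 → 3-byte char #4 = EB 90 88.
Offset 12: leading byte 0xEA = 11101010 → 3-byte char #5 = EA 8C A2.
Offset 15: leading byte 0xC9 = 11001001 → 2-byte char #6 = C9 8A.
Offset 17: leading byte 0xC6 = 11000110 → 2-byte char #7 = C6 89.
Offset 19: leading byte 0xE1 = 11100001 → 3-byte char #8 = E1 83 85.
Offset 22: leading byte 0xF0 = 11110000 → 4-byte char #9 = F0 9F 9A BD.
Offset 26: leading byte 0xEE = 11101110 → 3-byte char #10 = EE 8B 90.
Offset 29: leading byte 0xDA = 11011010 → 2-byte char #11 = DA 8A.
Offset 31: leading byte 0xE2 = 11100010 → 3-byte char #12 = E2 99 9B.
Leading byte 0xE2 = 11100010 matches 1110xxxx → 3-byte sequence.
Byte 1: 0xE2 = 11100010, payload 0010 (4 bits).
Byte 2: 0x99 = 10011001 (10xxxxxx ✓), payload 011001.
Byte 3: 0x9B = 10011011 (10xxxxxx ✓), payload 011011.
Concatenate: 0010011001011011 = 0x265B (16 bits → U+265B).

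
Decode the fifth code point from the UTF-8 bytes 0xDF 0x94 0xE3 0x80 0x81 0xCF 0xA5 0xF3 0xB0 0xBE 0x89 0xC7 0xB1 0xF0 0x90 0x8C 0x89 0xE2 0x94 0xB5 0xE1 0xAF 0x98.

U+01F1

Offset 0: leading byte 0xDF = 11011111 → 2-byte char #1 = DF 94.
Offset 2: leading byte 0xE3 = 11100011 → 3-byte char #2 = E3 80 81.
Offset 5: leading byte 0xCF = 11001111 → 2-byte char #3 = CF A5.
Offset 7: leading byte 0xF3 = 11110011 → 4-byte char #4 = F3 B0 BE 89.
Offset 11: leading byte 0xC7 = 11000111 → 2-byte char #5 = C7 B1.
Leading byte 0xC7 = 11000111 matches 110xxxxx → 2-byte sequence.
Byte 1: 0xC7 = 11000111, payload 00111 (5 bits).
Byte 2: 0xB1 = 10110001 (10xxxxxx ✓), payload 110001.
Concatenate: 00111110001 = 0x1F1 (11 bits → U+01F1).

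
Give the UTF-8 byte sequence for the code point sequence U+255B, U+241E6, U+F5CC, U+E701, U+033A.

E2 95 9B F0 A4 87 A6 EF 97 8C EE 9C 81 CC BA

U+255B: 3-byte form → E2 95 9B.
U+241E6: 4-byte form → F0 A4 87 A6.
U+F5CC: 3-byte form → EF 97 8C.
U+E701: 3-byte form → EE 9C 81.
U+033A: 2-byte form → CC BA.
Concatenated (15 bytes): E2 95 9B F0 A4 87 A6 EF 97 8C EE 9C 81 CC BA.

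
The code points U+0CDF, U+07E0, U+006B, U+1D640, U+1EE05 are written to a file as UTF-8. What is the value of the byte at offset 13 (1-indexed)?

0xB8

1-indexed offset 13 is 0-indexed offset 12.
U+0CDF → 3-byte form E0 B3 9F at offsets 0–2.
U+07E0 → 2-byte form DF A0 at offsets 3–4.
U+006B → 1-byte form 6B at offsets 5–5.
U+1D640 → 4-byte form F0 9D 99 80 at offsets 6–9.
U+1EE05 → 4-byte form F0 9E B8 85 at offsets 10–13.
Offset 12 falls in char 5's range; it's byte 3 of F0 9E B8 85 = 0xB8.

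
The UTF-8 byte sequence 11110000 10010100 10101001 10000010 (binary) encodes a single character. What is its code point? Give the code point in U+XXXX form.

U+14A42

Leading byte 0xF0 = 11110000 matches 11110xxx → 4-byte sequence.
Byte 1: 0xF0 = 11110000, payload 000 (3 bits).
Byte 2: 0x94 = 10010100 (10xxxxxx ✓), payload 010100.
Byte 3: 0xA9 = 10101001 (10xxxxxx ✓), payload 101001.
Byte 4: 0x82 = 10000010 (10xxxxxx ✓), payload 000010.
Concatenate: 000010100101001000010 = 0x14A42 (21 bits → U+14A42).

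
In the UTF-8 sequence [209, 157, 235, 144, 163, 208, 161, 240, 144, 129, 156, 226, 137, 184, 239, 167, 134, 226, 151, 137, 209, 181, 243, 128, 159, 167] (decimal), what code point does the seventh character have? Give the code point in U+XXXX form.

Offset 0: leading byte 0xD1 = 11010001 → 2-byte char #1 = D1 9D.
Offset 2: leading byte 0xEB = 11101011 → 3-byte char #2 = EB 90 A3.
Offset 5: leading byte 0xD0 = 11010000 → 2-byte char #3 = D0 A1.
Offset 7: leading byte 0xF0 = 11110000 → 4-byte char #4 = F0 90 81 9C.
Offset 11: leading byte 0xE2 = 11100010 → 3-byte char #5 = E2 89 B8.
Offset 14: leading byte 0xEF = 11101111 → 3-byte char #6 = EF A7 86.
Offset 17: leading byte 0xE2 = 11100010 → 3-byte char #7 = E2 97 89.
Leading byte 0xE2 = 11100010 matches 1110xxxx → 3-byte sequence.
Byte 1: 0xE2 = 11100010, payload 0010 (4 bits).
Byte 2: 0x97 = 10010111 (10xxxxxx ✓), payload 010111.
Byte 3: 0x89 = 10001001 (10xxxxxx ✓), payload 001001.
Concatenate: 0010010111001001 = 0x25C9 (16 bits → U+25C9).

U+25C9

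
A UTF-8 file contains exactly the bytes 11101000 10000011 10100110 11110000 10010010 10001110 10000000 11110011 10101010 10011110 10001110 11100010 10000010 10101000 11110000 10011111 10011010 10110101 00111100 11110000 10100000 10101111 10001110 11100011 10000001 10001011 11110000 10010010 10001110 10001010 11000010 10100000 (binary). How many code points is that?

10

Byte at offset 0: 0xE8 = 11101000 → 3-byte char (#1). Advance 3.
Byte at offset 3: 0xF0 = 11110000 → 4-byte char (#2). Advance 4.
Byte at offset 7: 0xF3 = 11110011 → 4-byte char (#3). Advance 4.
Byte at offset 11: 0xE2 = 11100010 → 3-byte char (#4). Advance 3.
Byte at offset 14: 0xF0 = 11110000 → 4-byte char (#5). Advance 4.
Byte at offset 18: 0x3C = 00111100 → 1-byte char (#6). Advance 1.
Byte at offset 19: 0xF0 = 11110000 → 4-byte char (#7). Advance 4.
Byte at offset 23: 0xE3 = 11100011 → 3-byte char (#8). Advance 3.
Byte at offset 26: 0xF0 = 11110000 → 4-byte char (#9). Advance 4.
Byte at offset 30: 0xC2 = 11000010 → 2-byte char (#10). Advance 2.
Reached end at offset 32 after 10 code points.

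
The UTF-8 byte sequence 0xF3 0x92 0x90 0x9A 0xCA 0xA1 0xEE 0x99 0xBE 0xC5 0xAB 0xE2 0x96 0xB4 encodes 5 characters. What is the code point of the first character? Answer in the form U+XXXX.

U+D241A

Offset 0: leading byte 0xF3 = 11110011 → 4-byte char #1 = F3 92 90 9A.
Leading byte 0xF3 = 11110011 matches 11110xxx → 4-byte sequence.
Byte 1: 0xF3 = 11110011, payload 011 (3 bits).
Byte 2: 0x92 = 10010010 (10xxxxxx ✓), payload 010010.
Byte 3: 0x90 = 10010000 (10xxxxxx ✓), payload 010000.
Byte 4: 0x9A = 10011010 (10xxxxxx ✓), payload 011010.
Concatenate: 011010010010000011010 = 0xD241A (21 bits → U+D241A).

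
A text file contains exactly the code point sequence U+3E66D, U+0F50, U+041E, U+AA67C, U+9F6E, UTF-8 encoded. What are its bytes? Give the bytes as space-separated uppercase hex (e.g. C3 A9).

F0 BE 99 AD E0 BD 90 D0 9E F2 AA 99 BC E9 BD AE

U+3E66D: 4-byte form → F0 BE 99 AD.
U+0F50: 3-byte form → E0 BD 90.
U+041E: 2-byte form → D0 9E.
U+AA67C: 4-byte form → F2 AA 99 BC.
U+9F6E: 3-byte form → E9 BD AE.
Concatenated (16 bytes): F0 BE 99 AD E0 BD 90 D0 9E F2 AA 99 BC E9 BD AE.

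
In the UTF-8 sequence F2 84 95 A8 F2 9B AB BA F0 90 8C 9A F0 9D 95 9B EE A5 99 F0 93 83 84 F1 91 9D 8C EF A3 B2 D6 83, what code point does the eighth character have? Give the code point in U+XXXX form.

Offset 0: leading byte 0xF2 = 11110010 → 4-byte char #1 = F2 84 95 A8.
Offset 4: leading byte 0xF2 = 11110010 → 4-byte char #2 = F2 9B AB BA.
Offset 8: leading byte 0xF0 = 11110000 → 4-byte char #3 = F0 90 8C 9A.
Offset 12: leading byte 0xF0 = 11110000 → 4-byte char #4 = F0 9D 95 9B.
Offset 16: leading byte 0xEE = 11101110 → 3-byte char #5 = EE A5 99.
Offset 19: leading byte 0xF0 = 11110000 → 4-byte char #6 = F0 93 83 84.
Offset 23: leading byte 0xF1 = 11110001 → 4-byte char #7 = F1 91 9D 8C.
Offset 27: leading byte 0xEF = 11101111 → 3-byte char #8 = EF A3 B2.
Leading byte 0xEF = 11101111 matches 1110xxxx → 3-byte sequence.
Byte 1: 0xEF = 11101111, payload 1111 (4 bits).
Byte 2: 0xA3 = 10100011 (10xxxxxx ✓), payload 100011.
Byte 3: 0xB2 = 10110010 (10xxxxxx ✓), payload 110010.
Concatenate: 1111100011110010 = 0xF8F2 (16 bits → U+F8F2).

U+F8F2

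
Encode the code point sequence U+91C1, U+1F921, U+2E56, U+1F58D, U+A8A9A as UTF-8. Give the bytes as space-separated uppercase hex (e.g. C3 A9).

U+91C1: 3-byte form → E9 87 81.
U+1F921: 4-byte form → F0 9F A4 A1.
U+2E56: 3-byte form → E2 B9 96.
U+1F58D: 4-byte form → F0 9F 96 8D.
U+A8A9A: 4-byte form → F2 A8 AA 9A.
Concatenated (18 bytes): E9 87 81 F0 9F A4 A1 E2 B9 96 F0 9F 96 8D F2 A8 AA 9A.

E9 87 81 F0 9F A4 A1 E2 B9 96 F0 9F 96 8D F2 A8 AA 9A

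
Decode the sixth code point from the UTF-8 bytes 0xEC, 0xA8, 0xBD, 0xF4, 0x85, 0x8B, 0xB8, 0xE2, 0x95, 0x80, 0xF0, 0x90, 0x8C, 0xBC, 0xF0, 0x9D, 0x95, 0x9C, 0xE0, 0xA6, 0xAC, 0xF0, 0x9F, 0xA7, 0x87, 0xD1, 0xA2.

U+09AC

Offset 0: leading byte 0xEC = 11101100 → 3-byte char #1 = EC A8 BD.
Offset 3: leading byte 0xF4 = 11110100 → 4-byte char #2 = F4 85 8B B8.
Offset 7: leading byte 0xE2 = 11100010 → 3-byte char #3 = E2 95 80.
Offset 10: leading byte 0xF0 = 11110000 → 4-byte char #4 = F0 90 8C BC.
Offset 14: leading byte 0xF0 = 11110000 → 4-byte char #5 = F0 9D 95 9C.
Offset 18: leading byte 0xE0 = 11100000 → 3-byte char #6 = E0 A6 AC.
Leading byte 0xE0 = 11100000 matches 1110xxxx → 3-byte sequence.
Byte 1: 0xE0 = 11100000, payload 0000 (4 bits).
Byte 2: 0xA6 = 10100110 (10xxxxxx ✓), payload 100110.
Byte 3: 0xAC = 10101100 (10xxxxxx ✓), payload 101100.
Concatenate: 0000100110101100 = 0x9AC (16 bits → U+09AC).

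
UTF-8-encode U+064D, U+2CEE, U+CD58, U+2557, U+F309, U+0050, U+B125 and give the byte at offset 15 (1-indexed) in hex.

1-indexed offset 15 is 0-indexed offset 14.
U+064D → 2-byte form D9 8D at offsets 0–1.
U+2CEE → 3-byte form E2 B3 AE at offsets 2–4.
U+CD58 → 3-byte form EC B5 98 at offsets 5–7.
U+2557 → 3-byte form E2 95 97 at offsets 8–10.
U+F309 → 3-byte form EF 8C 89 at offsets 11–13.
U+0050 → 1-byte form 50 at offsets 14–14.
Offset 14 falls in char 6's range; it's byte 1 of 50 = 0x50.

0x50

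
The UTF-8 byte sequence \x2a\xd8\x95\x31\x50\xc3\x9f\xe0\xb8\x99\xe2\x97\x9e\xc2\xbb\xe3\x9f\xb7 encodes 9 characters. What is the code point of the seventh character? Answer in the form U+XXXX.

Offset 0: leading byte 0x2A = 00101010 → 1-byte char #1 = 2A.
Offset 1: leading byte 0xD8 = 11011000 → 2-byte char #2 = D8 95.
Offset 3: leading byte 0x31 = 00110001 → 1-byte char #3 = 31.
Offset 4: leading byte 0x50 = 01010000 → 1-byte char #4 = 50.
Offset 5: leading byte 0xC3 = 11000011 → 2-byte char #5 = C3 9F.
Offset 7: leading byte 0xE0 = 11100000 → 3-byte char #6 = E0 B8 99.
Offset 10: leading byte 0xE2 = 11100010 → 3-byte char #7 = E2 97 9E.
Leading byte 0xE2 = 11100010 matches 1110xxxx → 3-byte sequence.
Byte 1: 0xE2 = 11100010, payload 0010 (4 bits).
Byte 2: 0x97 = 10010111 (10xxxxxx ✓), payload 010111.
Byte 3: 0x9E = 10011110 (10xxxxxx ✓), payload 011110.
Concatenate: 0010010111011110 = 0x25DE (16 bits → U+25DE).

U+25DE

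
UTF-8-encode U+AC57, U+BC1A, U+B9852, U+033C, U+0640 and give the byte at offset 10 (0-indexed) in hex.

0xCC

U+AC57 → 3-byte form EA B1 97 at offsets 0–2.
U+BC1A → 3-byte form EB B0 9A at offsets 3–5.
U+B9852 → 4-byte form F2 B9 A1 92 at offsets 6–9.
U+033C → 2-byte form CC BC at offsets 10–11.
Offset 10 falls in char 4's range; it's byte 1 of CC BC = 0xCC.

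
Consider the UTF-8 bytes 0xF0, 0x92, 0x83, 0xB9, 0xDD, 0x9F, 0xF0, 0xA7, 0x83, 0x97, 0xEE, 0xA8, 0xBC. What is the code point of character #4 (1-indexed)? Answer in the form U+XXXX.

U+EA3C

Offset 0: leading byte 0xF0 = 11110000 → 4-byte char #1 = F0 92 83 B9.
Offset 4: leading byte 0xDD = 11011101 → 2-byte char #2 = DD 9F.
Offset 6: leading byte 0xF0 = 11110000 → 4-byte char #3 = F0 A7 83 97.
Offset 10: leading byte 0xEE = 11101110 → 3-byte char #4 = EE A8 BC.
Leading byte 0xEE = 11101110 matches 1110xxxx → 3-byte sequence.
Byte 1: 0xEE = 11101110, payload 1110 (4 bits).
Byte 2: 0xA8 = 10101000 (10xxxxxx ✓), payload 101000.
Byte 3: 0xBC = 10111100 (10xxxxxx ✓), payload 111100.
Concatenate: 1110101000111100 = 0xEA3C (16 bits → U+EA3C).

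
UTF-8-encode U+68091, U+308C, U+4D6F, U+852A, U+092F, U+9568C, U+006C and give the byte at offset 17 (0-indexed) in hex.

U+68091 → 4-byte form F1 A8 82 91 at offsets 0–3.
U+308C → 3-byte form E3 82 8C at offsets 4–6.
U+4D6F → 3-byte form E4 B5 AF at offsets 7–9.
U+852A → 3-byte form E8 94 AA at offsets 10–12.
U+092F → 3-byte form E0 A4 AF at offsets 13–15.
U+9568C → 4-byte form F2 95 9A 8C at offsets 16–19.
Offset 17 falls in char 6's range; it's byte 2 of F2 95 9A 8C = 0x95.

0x95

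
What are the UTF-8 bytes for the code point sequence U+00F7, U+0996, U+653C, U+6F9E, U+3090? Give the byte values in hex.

U+00F7: 2-byte form → C3 B7.
U+0996: 3-byte form → E0 A6 96.
U+653C: 3-byte form → E6 94 BC.
U+6F9E: 3-byte form → E6 BE 9E.
U+3090: 3-byte form → E3 82 90.
Concatenated (14 bytes): C3 B7 E0 A6 96 E6 94 BC E6 BE 9E E3 82 90.

C3 B7 E0 A6 96 E6 94 BC E6 BE 9E E3 82 90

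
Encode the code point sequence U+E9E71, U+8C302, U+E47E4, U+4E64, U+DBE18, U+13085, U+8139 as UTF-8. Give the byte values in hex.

U+E9E71: 4-byte form → F3 A9 B9 B1.
U+8C302: 4-byte form → F2 8C 8C 82.
U+E47E4: 4-byte form → F3 A4 9F A4.
U+4E64: 3-byte form → E4 B9 A4.
U+DBE18: 4-byte form → F3 9B B8 98.
U+13085: 4-byte form → F0 93 82 85.
U+8139: 3-byte form → E8 84 B9.
Concatenated (26 bytes): F3 A9 B9 B1 F2 8C 8C 82 F3 A4 9F A4 E4 B9 A4 F3 9B B8 98 F0 93 82 85 E8 84 B9.

F3 A9 B9 B1 F2 8C 8C 82 F3 A4 9F A4 E4 B9 A4 F3 9B B8 98 F0 93 82 85 E8 84 B9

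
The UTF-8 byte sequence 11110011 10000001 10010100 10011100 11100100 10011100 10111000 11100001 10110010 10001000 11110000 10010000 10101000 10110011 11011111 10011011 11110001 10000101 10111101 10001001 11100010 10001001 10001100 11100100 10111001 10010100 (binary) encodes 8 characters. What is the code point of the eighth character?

Offset 0: leading byte 0xF3 = 11110011 → 4-byte char #1 = F3 81 94 9C.
Offset 4: leading byte 0xE4 = 11100100 → 3-byte char #2 = E4 9C B8.
Offset 7: leading byte 0xE1 = 11100001 → 3-byte char #3 = E1 B2 88.
Offset 10: leading byte 0xF0 = 11110000 → 4-byte char #4 = F0 90 A8 B3.
Offset 14: leading byte 0xDF = 11011111 → 2-byte char #5 = DF 9B.
Offset 16: leading byte 0xF1 = 11110001 → 4-byte char #6 = F1 85 BD 89.
Offset 20: leading byte 0xE2 = 11100010 → 3-byte char #7 = E2 89 8C.
Offset 23: leading byte 0xE4 = 11100100 → 3-byte char #8 = E4 B9 94.
Leading byte 0xE4 = 11100100 matches 1110xxxx → 3-byte sequence.
Byte 1: 0xE4 = 11100100, payload 0100 (4 bits).
Byte 2: 0xB9 = 10111001 (10xxxxxx ✓), payload 111001.
Byte 3: 0x94 = 10010100 (10xxxxxx ✓), payload 010100.
Concatenate: 0100111001010100 = 0x4E54 (16 bits → U+4E54).

U+4E54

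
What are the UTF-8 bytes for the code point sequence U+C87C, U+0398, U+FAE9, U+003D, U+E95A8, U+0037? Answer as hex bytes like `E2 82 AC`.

EC A1 BC CE 98 EF AB A9 3D F3 A9 96 A8 37

U+C87C: 3-byte form → EC A1 BC.
U+0398: 2-byte form → CE 98.
U+FAE9: 3-byte form → EF AB A9.
U+003D: 1-byte form → 3D.
U+E95A8: 4-byte form → F3 A9 96 A8.
U+0037: 1-byte form → 37.
Concatenated (14 bytes): EC A1 BC CE 98 EF AB A9 3D F3 A9 96 A8 37.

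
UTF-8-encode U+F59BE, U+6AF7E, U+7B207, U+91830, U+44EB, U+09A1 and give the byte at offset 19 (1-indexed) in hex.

1-indexed offset 19 is 0-indexed offset 18.
U+F59BE → 4-byte form F3 B5 A6 BE at offsets 0–3.
U+6AF7E → 4-byte form F1 AA BD BE at offsets 4–7.
U+7B207 → 4-byte form F1 BB 88 87 at offsets 8–11.
U+91830 → 4-byte form F2 91 A0 B0 at offsets 12–15.
U+44EB → 3-byte form E4 93 AB at offsets 16–18.
Offset 18 falls in char 5's range; it's byte 3 of E4 93 AB = 0xAB.

0xAB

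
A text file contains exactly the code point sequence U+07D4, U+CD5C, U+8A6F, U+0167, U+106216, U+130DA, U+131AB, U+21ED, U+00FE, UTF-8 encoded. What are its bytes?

U+07D4: 2-byte form → DF 94.
U+CD5C: 3-byte form → EC B5 9C.
U+8A6F: 3-byte form → E8 A9 AF.
U+0167: 2-byte form → C5 A7.
U+106216: 4-byte form → F4 86 88 96.
U+130DA: 4-byte form → F0 93 83 9A.
U+131AB: 4-byte form → F0 93 86 AB.
U+21ED: 3-byte form → E2 87 AD.
U+00FE: 2-byte form → C3 BE.
Concatenated (27 bytes): DF 94 EC B5 9C E8 A9 AF C5 A7 F4 86 88 96 F0 93 83 9A F0 93 86 AB E2 87 AD C3 BE.

DF 94 EC B5 9C E8 A9 AF C5 A7 F4 86 88 96 F0 93 83 9A F0 93 86 AB E2 87 AD C3 BE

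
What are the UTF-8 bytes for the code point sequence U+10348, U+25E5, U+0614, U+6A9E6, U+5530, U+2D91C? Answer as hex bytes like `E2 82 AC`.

U+10348: 4-byte form → F0 90 8D 88.
U+25E5: 3-byte form → E2 97 A5.
U+0614: 2-byte form → D8 94.
U+6A9E6: 4-byte form → F1 AA A7 A6.
U+5530: 3-byte form → E5 94 B0.
U+2D91C: 4-byte form → F0 AD A4 9C.
Concatenated (20 bytes): F0 90 8D 88 E2 97 A5 D8 94 F1 AA A7 A6 E5 94 B0 F0 AD A4 9C.

F0 90 8D 88 E2 97 A5 D8 94 F1 AA A7 A6 E5 94 B0 F0 AD A4 9C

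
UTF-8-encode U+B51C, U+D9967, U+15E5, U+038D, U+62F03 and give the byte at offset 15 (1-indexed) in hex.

1-indexed offset 15 is 0-indexed offset 14.
U+B51C → 3-byte form EB 94 9C at offsets 0–2.
U+D9967 → 4-byte form F3 99 A5 A7 at offsets 3–6.
U+15E5 → 3-byte form E1 97 A5 at offsets 7–9.
U+038D → 2-byte form CE 8D at offsets 10–11.
U+62F03 → 4-byte form F1 A2 BC 83 at offsets 12–15.
Offset 14 falls in char 5's range; it's byte 3 of F1 A2 BC 83 = 0xBC.

0xBC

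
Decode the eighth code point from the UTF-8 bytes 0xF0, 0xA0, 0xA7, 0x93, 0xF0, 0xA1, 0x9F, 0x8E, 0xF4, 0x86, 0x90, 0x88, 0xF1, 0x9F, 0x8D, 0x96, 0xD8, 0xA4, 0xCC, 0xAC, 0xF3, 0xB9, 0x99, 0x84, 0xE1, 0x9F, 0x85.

U+17C5

Offset 0: leading byte 0xF0 = 11110000 → 4-byte char #1 = F0 A0 A7 93.
Offset 4: leading byte 0xF0 = 11110000 → 4-byte char #2 = F0 A1 9F 8E.
Offset 8: leading byte 0xF4 = 11110100 → 4-byte char #3 = F4 86 90 88.
Offset 12: leading byte 0xF1 = 11110001 → 4-byte char #4 = F1 9F 8D 96.
Offset 16: leading byte 0xD8 = 11011000 → 2-byte char #5 = D8 A4.
Offset 18: leading byte 0xCC = 11001100 → 2-byte char #6 = CC AC.
Offset 20: leading byte 0xF3 = 11110011 → 4-byte char #7 = F3 B9 99 84.
Offset 24: leading byte 0xE1 = 11100001 → 3-byte char #8 = E1 9F 85.
Leading byte 0xE1 = 11100001 matches 1110xxxx → 3-byte sequence.
Byte 1: 0xE1 = 11100001, payload 0001 (4 bits).
Byte 2: 0x9F = 10011111 (10xxxxxx ✓), payload 011111.
Byte 3: 0x85 = 10000101 (10xxxxxx ✓), payload 000101.
Concatenate: 0001011111000101 = 0x17C5 (16 bits → U+17C5).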